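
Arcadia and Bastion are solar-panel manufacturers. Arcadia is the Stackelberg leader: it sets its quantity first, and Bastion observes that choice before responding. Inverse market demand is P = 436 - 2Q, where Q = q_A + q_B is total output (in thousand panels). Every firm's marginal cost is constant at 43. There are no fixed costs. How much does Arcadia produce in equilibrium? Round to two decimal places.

Solve by backward induction. Given q_A, the follower Bastion maximises π_B = (436 - 2q_A - 2q_B)q_B - 43q_B.
Follower FOC: 393 - 2q_A - 4q_B = 0, so q_B(q_A) = (393 - 2q_A)/4.
Arcadia substitutes q_B(q_A) into its own profit: π_A = q_A(436 - 2q_A - (393 - 2q_A)/2) - 43q_A = (479/2 - q_A)q_A - 43q_A.
Maximising: ∂π_A/∂q_A = 393/2 - 2q_A = 0, giving q_A = 393/4.
Then q_B = (393 - 2·(393/4))/4 = 393/8.

98.25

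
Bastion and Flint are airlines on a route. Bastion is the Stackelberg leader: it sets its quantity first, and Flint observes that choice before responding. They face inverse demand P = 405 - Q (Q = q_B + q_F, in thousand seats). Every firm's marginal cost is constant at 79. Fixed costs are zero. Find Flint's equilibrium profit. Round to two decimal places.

The follower Flint best-responds to any q_B: π_F = (405 - Q)q_F - 79q_F.
∂π_F/∂q_F = 326 - q_B - 2q_F = 0 gives the reaction function q_F = (326 - q_B)/2.
Bastion substitutes q_F(q_B) into its own profit: π_B = q_B(405 - q_B - (326 - q_B)/2) - 79q_B = (242 - (1/2)q_B)q_B - 79q_B.
Maximising: ∂π_B/∂q_B = 163 - q_B = 0, giving q_B = 163.
Then q_F = (326 - 163)/2 = 163/2.
Price P = 405 - 489/2 = 321/2.
Flint's profit: (321/2 - 79)·(163/2) = 6642.2500.

6642.25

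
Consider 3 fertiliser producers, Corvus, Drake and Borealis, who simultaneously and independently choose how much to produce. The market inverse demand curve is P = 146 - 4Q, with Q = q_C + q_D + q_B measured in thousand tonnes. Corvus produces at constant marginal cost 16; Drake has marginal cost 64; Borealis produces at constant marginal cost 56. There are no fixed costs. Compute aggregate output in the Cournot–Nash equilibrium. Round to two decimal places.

18.88

Corvus's profit: π_C = (146 - 4Q)q_C - (16q_C). Setting ∂π_C/∂q_C = 0: 130 - 8q_C - 4(q_D + q_B) = 0.
Drake's first-order condition: 82 - 8q_D - 4(q_C + q_B) = 0.
Borealis's first-order condition: 90 - 8q_B - 4(q_C + q_D) = 0.
Adding the 3 conditions: 302 − 8Q − 8Q = 0, i.e. Q = 151/8.
Back-substituting: q_C = (130 − 151/2)/4 = 109/8, q_D = (82 − 151/2)/4 = 13/8, q_B = (90 − 151/2)/4 = 29/8.
Total output Q = 109/8 + 13/8 + 29/8 = 151/8.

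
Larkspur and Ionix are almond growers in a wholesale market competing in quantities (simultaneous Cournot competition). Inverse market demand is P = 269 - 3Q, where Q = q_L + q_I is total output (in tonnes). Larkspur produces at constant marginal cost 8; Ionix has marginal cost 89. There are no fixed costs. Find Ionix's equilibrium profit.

Larkspur's profit: π_L = (269 - 3Q)q_L - (8q_L). Setting ∂π_L/∂q_L = 0: 261 - 6q_L - 3(q_I) = 0.
Ionix's profit: π_I = (269 - 3Q)q_I - (89q_I). Setting ∂π_I/∂q_I = 0: 180 - 6q_I - 3(q_L) = 0.
Rearranging gives the reaction functions q_L = (261 - 3q_I)/6 and q_I = (180 - 3q_L)/6.
Solving the pair: q_L = 38, q_I = 11.
Price P = 269 - 3·49 = 122.
Ionix's profit: (122 - 89)·11 = 363.

363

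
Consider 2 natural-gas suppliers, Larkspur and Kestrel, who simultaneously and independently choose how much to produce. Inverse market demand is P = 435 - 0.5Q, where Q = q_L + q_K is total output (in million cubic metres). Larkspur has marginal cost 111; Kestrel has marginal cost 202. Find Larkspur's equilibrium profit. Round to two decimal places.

38272.22

Larkspur's profit: π_L = (435 - 0.5Q)q_L - (111q_L). Setting ∂π_L/∂q_L = 0: 324 - q_L - (1/2)(q_K) = 0.
Kestrel's profit: π_K = (435 - 0.5Q)q_K - (202q_K). Setting ∂π_K/∂q_K = 0: 233 - q_K - (1/2)(q_L) = 0.
Best responses: q_L = (324 - (1/2)q_K), q_K = (233 - (1/2)q_L).
Substituting one into the other gives q_L = 830/3 and q_K = 284/3.
Price P = 435 - (1/2)·(1114/3) = 748/3.
Larkspur's profit: (748/3 - 111)·(830/3) = 38272.2222.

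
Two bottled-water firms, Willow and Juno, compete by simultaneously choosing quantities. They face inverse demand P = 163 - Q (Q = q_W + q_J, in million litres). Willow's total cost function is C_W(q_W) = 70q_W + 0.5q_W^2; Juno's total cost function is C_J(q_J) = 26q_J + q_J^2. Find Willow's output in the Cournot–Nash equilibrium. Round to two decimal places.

Willow's profit: π_W = (163 - Q)q_W - (70q_W + (1/2)q_W²). Setting ∂π_W/∂q_W = 0: 93 - 3q_W - (q_J) = 0.
Juno's first-order condition: 137 - 4q_J - (q_W) = 0.
Rearranging gives the reaction functions q_W = (93 - q_J)/3 and q_J = (137 - q_W)/4.
Substituting one into the other gives q_W = 235/11 and q_J = 318/11.

21.36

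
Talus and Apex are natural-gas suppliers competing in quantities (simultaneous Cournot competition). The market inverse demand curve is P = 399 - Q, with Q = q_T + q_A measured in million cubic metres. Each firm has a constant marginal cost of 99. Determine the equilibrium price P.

199

A representative firm's profit is π_i = q_i(399 - Q) - 99q_i.
First-order condition (treating rivals' output as given): 300 - 2q_i - q_j = 0.
With identical firms every q_j equals q_i, so q_j = q_i and 300 = 3q_i, giving q_i = 100.
Total output Q = 200, so price P = 399 - 200 = 199.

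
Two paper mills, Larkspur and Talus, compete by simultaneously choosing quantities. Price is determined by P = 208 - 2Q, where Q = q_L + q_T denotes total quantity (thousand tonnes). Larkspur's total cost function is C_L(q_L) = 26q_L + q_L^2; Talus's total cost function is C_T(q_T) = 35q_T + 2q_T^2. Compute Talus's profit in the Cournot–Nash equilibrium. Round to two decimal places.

Larkspur's profit: π_L = (208 - 2Q)q_L - (26q_L + q_L²). Setting ∂π_L/∂q_L = 0: 182 - 6q_L - 2(q_T) = 0.
Talus's profit: π_T = (208 - 2Q)q_T - (35q_T + 2q_T²). Setting ∂π_T/∂q_T = 0: 173 - 8q_T - 2(q_L) = 0.
So q_L = (182 - 2q_T)/6 and q_T = (173 - 2q_L)/8.
Substituting one into the other gives q_L = 555/22 and q_T = 337/22.
Price P = 208 - 2·(446/11) = 1396/11.
Talus's profit: (1396/11)·(337/22) - 35·(337/22) - 2(337/22)² = 938.5868.

938.59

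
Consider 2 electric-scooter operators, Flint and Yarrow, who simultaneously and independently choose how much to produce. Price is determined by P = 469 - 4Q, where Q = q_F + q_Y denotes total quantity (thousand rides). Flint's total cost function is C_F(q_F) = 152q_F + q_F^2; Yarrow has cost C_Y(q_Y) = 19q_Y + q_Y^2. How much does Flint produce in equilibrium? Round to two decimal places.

16.31

Flint's profit: π_F = (469 - 4Q)q_F - (152q_F + q_F²). Setting ∂π_F/∂q_F = 0: 317 - 10q_F - 4(q_Y) = 0.
Yarrow's first-order condition: 450 - 10q_Y - 4(q_F) = 0.
Best responses: q_F = (317 - 4q_Y)/10, q_Y = (450 - 4q_F)/10.
Substituting one into the other gives q_F = 685/42 and q_Y = 808/21.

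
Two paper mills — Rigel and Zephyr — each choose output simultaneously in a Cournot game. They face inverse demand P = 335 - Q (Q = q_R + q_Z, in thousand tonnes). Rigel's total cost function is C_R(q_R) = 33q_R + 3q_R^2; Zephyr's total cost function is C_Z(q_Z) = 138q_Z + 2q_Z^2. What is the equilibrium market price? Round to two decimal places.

Rigel's profit: π_R = (335 - Q)q_R - (33q_R + 3q_R²). Setting ∂π_R/∂q_R = 0: 302 - 8q_R - (q_Z) = 0.
Zephyr's first-order condition: 197 - 6q_Z - (q_R) = 0.
So q_R = (302 - q_Z)/8 and q_Z = (197 - q_R)/6.
Substituting one into the other gives q_R = 1615/47 and q_Z = 1274/47.
Total output Q = 61.4681, so price P = 335 - 61.4681 = 273.5319.

273.53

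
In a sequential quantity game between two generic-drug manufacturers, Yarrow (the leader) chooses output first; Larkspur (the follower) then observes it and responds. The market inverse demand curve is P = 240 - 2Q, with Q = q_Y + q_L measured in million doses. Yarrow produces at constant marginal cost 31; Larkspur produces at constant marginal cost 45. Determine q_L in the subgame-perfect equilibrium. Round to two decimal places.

20.88

The follower Larkspur best-responds to any q_Y: π_L = (240 - 2Q)q_L - 45q_L.
Follower FOC: 195 - 2q_Y - 4q_L = 0, so q_L(q_Y) = (195 - 2q_Y)/4.
Yarrow substitutes q_L(q_Y) into its own profit: π_Y = q_Y(240 - 2q_Y - (195 - 2q_Y)/2) - 31q_Y = (285/2 - q_Y)q_Y - 31q_Y.
Maximising: ∂π_Y/∂q_Y = 223/2 - 2q_Y = 0, giving q_Y = 223/4.
Then q_L = (195 - 2·(223/4))/4 = 167/8.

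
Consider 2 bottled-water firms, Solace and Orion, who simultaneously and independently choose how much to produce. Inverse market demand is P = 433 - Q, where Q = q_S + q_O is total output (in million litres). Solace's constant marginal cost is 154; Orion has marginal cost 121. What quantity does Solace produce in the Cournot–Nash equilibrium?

Solace's profit: π_S = (433 - Q)q_S - (154q_S). Setting ∂π_S/∂q_S = 0: 279 - 2q_S - (q_O) = 0.
Orion's profit: π_O = (433 - Q)q_O - (121q_O). Setting ∂π_O/∂q_O = 0: 312 - 2q_O - (q_S) = 0.
Best responses: q_S = (279 - q_O)/2, q_O = (312 - q_S)/2.
Substituting one into the other gives q_S = 82 and q_O = 115.

82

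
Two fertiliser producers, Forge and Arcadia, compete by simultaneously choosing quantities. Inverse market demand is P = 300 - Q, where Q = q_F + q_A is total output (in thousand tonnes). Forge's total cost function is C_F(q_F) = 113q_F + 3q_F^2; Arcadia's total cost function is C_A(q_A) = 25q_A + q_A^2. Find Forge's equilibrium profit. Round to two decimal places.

Forge's profit: π_F = (300 - Q)q_F - (113q_F + 3q_F²). Setting ∂π_F/∂q_F = 0: 187 - 8q_F - (q_A) = 0.
Arcadia's profit: π_A = (300 - Q)q_A - (25q_A + q_A²). Setting ∂π_A/∂q_A = 0: 275 - 4q_A - (q_F) = 0.
Best responses: q_F = (187 - q_A)/8, q_A = (275 - q_F)/4.
Substituting one into the other gives q_F = 473/31 and q_A = 64.9355.
Price P = 300 - 80.1935 = 219.8065.
Forge's profit: 219.8065·(473/31) - 113·(473/31) - 3(473/31)² = 931.2341.

931.23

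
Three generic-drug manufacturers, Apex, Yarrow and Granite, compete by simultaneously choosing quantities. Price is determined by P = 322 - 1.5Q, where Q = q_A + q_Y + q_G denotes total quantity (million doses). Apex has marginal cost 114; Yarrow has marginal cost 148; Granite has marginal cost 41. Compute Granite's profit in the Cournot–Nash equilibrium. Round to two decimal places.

8855.04

Apex's profit: π_A = (322 - 1.5Q)q_A - (114q_A). Setting ∂π_A/∂q_A = 0: 208 - 3q_A - (3/2)(q_Y + q_G) = 0.
Yarrow's profit: π_Y = (322 - 1.5Q)q_Y - (148q_Y). Setting ∂π_Y/∂q_Y = 0: 174 - 3q_Y - (3/2)(q_A + q_G) = 0.
Granite's profit: π_G = (322 - 1.5Q)q_G - (41q_G). Setting ∂π_G/∂q_G = 0: 281 - 3q_G - (3/2)(q_A + q_Y) = 0.
Adding the 3 conditions: 663 − 3Q − 3Q = 0, i.e. Q = 221/2.
Back-substituting: q_A = (208 − 663/4)/(3/2) = 169/6, q_Y = (174 − 663/4)/(3/2) = 11/2, q_G = (281 − 663/4)/(3/2) = 461/6.
Price P = 322 - (3/2)·(221/2) = 625/4.
Granite's profit: (625/4 - 41)·(461/6) = 8855.0417.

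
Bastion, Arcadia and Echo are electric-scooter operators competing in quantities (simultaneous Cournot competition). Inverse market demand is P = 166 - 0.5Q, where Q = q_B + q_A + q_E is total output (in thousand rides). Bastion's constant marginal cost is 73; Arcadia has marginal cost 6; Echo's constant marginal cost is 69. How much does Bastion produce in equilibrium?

11

Bastion's profit: π_B = (166 - 0.5Q)q_B - (73q_B). Setting ∂π_B/∂q_B = 0: 93 - q_B - (1/2)(q_A + q_E) = 0.
Arcadia's profit: π_A = (166 - 0.5Q)q_A - (6q_A). Setting ∂π_A/∂q_A = 0: 160 - q_A - (1/2)(q_B + q_E) = 0.
Echo's first-order condition: 97 - q_E - (1/2)(q_B + q_A) = 0.
Summing all 3 equations gives 350 − 2Q = 0, hence Q = 175.
Back-substituting: q_B = (93 − 175/2)/(1/2) = 11, q_A = (160 − 175/2)/(1/2) = 145, q_E = (97 − 175/2)/(1/2) = 19.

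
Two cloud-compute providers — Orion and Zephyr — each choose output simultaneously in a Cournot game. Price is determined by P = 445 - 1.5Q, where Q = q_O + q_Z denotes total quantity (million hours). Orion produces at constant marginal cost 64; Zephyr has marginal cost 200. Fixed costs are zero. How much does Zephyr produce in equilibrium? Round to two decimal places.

Orion's profit: π_O = (445 - 1.5Q)q_O - (64q_O). Setting ∂π_O/∂q_O = 0: 381 - 3q_O - (3/2)(q_Z) = 0.
Zephyr's first-order condition: 245 - 3q_Z - (3/2)(q_O) = 0.
So q_O = (381 - (3/2)q_Z)/3 and q_Z = (245 - (3/2)q_O)/3.
Substituting one into the other gives q_O = 1034/9 and q_Z = 218/9.

24.22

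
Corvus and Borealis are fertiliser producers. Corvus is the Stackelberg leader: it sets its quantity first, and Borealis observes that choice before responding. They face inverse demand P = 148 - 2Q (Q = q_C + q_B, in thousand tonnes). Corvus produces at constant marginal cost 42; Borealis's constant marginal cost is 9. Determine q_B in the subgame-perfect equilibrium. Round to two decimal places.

25.63

Solve by backward induction. Given q_C, the follower Borealis maximises π_B = (148 - 2q_C - 2q_B)q_B - 9q_B.
∂π_B/∂q_B = 139 - 2q_C - 4q_B = 0 gives the reaction function q_B = (139 - 2q_C)/4.
Corvus substitutes q_B(q_C) into its own profit: π_C = q_C(148 - 2q_C - (139 - 2q_C)/2) - 42q_C = (157/2 - q_C)q_C - 42q_C.
Maximising: ∂π_C/∂q_C = 73/2 - 2q_C = 0, giving q_C = 73/4.
Then q_B = (139 - 2·(73/4))/4 = 205/8.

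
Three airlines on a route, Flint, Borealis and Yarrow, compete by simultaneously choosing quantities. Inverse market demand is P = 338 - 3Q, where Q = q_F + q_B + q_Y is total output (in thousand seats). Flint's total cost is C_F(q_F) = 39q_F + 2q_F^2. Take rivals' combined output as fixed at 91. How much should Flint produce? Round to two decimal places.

2.60

With rivals' combined output fixed at 91, Flint's profit is π_F = (338 - 3·91 - 3q_F)q_F - (39q_F + 2q_F²) = (65 - 3q_F)q_F - (39q_F + 2q_F²).
∂π_F/∂q_F = 26 - 10q_F = 0, so q_F = 13/5.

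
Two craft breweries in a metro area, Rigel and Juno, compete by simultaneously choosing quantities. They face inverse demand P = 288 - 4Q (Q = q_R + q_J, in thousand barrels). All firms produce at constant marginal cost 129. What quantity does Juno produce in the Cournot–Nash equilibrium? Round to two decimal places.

13.25

Each firm earns π_i = (288 - 4Q)q_i - 129q_i.
First-order condition (treating rivals' output as given): 159 - 8q_i - 4q_j = 0.
With identical firms every q_j equals q_i, so q_j = q_i and 159 = 12q_i, giving q_i = 53/4.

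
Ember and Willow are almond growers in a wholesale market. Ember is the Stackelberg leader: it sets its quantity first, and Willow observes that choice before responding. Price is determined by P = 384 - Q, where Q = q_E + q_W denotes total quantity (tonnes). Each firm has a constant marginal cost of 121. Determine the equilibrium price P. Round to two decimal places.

The follower Willow best-responds to any q_E: π_W = (384 - Q)q_W - 121q_W.
Follower FOC: 263 - q_E - 2q_W = 0, so q_W(q_E) = (263 - q_E)/2.
The leader anticipates this reaction. Substituting into P = 384 - Q gives P = 505/2 - (1/2)q_E, so π_E = (505/2 - (1/2)q_E)q_E - 121q_E.
Maximising: ∂π_E/∂q_E = 263/2 - q_E = 0, giving q_E = 263/2.
Then q_W = (263 - 263/2)/2 = 263/4.
Total output Q = 789/4, so price P = 384 - 789/4 = 747/4.

186.75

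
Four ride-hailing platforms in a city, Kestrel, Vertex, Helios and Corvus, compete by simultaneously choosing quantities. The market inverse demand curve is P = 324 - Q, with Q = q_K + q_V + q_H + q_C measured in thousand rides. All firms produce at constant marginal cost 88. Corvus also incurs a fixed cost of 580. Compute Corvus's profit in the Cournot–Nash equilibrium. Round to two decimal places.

1647.84

Each firm earns π_i = (324 - Q)q_i - 88q_i.
Setting ∂π_i/∂q_i = 0 with rivals' quantities fixed: 236 - 2q_i - Σ_{j≠i} q_j = 0.
By symmetry each firm produces the same amount; substituting Σ_{j≠i} q_j = 3q_i yields q_i = 236/5.
Price P = 324 - 944/5 = 676/5.
Corvus's profit: (676/5 - 88)·(236/5) - 580 = 1647.8400.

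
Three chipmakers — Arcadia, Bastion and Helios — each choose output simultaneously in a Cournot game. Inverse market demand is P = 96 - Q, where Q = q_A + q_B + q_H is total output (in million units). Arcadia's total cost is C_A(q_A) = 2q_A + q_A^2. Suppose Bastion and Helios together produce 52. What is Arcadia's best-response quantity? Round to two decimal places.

With rivals' combined output fixed at 52, Arcadia's profit is π_A = (96 - 52 - q_A)q_A - (2q_A + q_A²) = (44 - q_A)q_A - (2q_A + q_A²).
∂π_A/∂q_A = 42 - 4q_A = 0, so q_A = 21/2.

10.50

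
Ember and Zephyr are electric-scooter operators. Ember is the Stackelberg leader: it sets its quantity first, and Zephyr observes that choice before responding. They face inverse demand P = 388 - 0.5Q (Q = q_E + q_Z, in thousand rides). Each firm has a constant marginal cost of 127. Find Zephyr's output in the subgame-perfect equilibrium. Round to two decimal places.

The follower Zephyr best-responds to any q_E: π_Z = (388 - 0.5Q)q_Z - 127q_Z.
Follower FOC: 261 - (1/2)q_E - q_Z = 0, so q_Z(q_E) = (261 - (1/2)q_E).
The leader anticipates this reaction. Substituting into P = 388 - 0.5Q gives P = 515/2 - (1/4)q_E, so π_E = (515/2 - (1/4)q_E)q_E - 127q_E.
Leader FOC: 261/2 - (1/2)q_E = 0, so q_E = 261.
Then q_Z = (261 - (1/2)·261) = 261/2.

130.50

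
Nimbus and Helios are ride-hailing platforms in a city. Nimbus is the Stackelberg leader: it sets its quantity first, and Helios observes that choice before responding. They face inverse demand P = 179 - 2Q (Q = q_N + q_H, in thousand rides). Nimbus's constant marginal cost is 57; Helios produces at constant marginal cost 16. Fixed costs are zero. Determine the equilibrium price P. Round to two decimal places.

77.25

Solve by backward induction. Given q_N, the follower Helios maximises π_H = (179 - 2q_N - 2q_H)q_H - 16q_H.
Setting the follower's marginal profit to zero, 163 - 2q_N - 4q_H = 0, i.e. q_H = (163 - 2q_N)/4.
The leader anticipates this reaction. Substituting into P = 179 - 2Q gives P = 195/2 - q_N, so π_N = (195/2 - q_N)q_N - 57q_N.
The leader's first-order condition 81/2 - 2q_N = 0 yields q_N = 81/4.
Then q_H = (163 - 2·(81/4))/4 = 245/8.
Total output Q = 407/8, so price P = 179 - 2·(407/8) = 309/4.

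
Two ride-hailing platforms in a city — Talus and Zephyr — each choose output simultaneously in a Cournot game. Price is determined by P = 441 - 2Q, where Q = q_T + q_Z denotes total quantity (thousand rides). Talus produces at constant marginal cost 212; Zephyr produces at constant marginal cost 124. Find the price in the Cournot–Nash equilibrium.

Talus's profit: π_T = (441 - 2Q)q_T - (212q_T). Setting ∂π_T/∂q_T = 0: 229 - 4q_T - 2(q_Z) = 0.
Zephyr's first-order condition: 317 - 4q_Z - 2(q_T) = 0.
Best responses: q_T = (229 - 2q_Z)/4, q_Z = (317 - 2q_T)/4.
Substituting one into the other gives q_T = 47/2 and q_Z = 135/2.
Total output Q = 91, so price P = 441 - 2·91 = 259.

259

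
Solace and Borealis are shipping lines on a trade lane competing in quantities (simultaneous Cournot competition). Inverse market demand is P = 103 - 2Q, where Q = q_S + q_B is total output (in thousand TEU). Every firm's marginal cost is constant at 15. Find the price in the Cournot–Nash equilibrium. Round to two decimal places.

Each firm earns π_i = (103 - 2Q)q_i - 15q_i.
Setting ∂π_i/∂q_i = 0 with rivals' quantities fixed: 88 - 4q_i - 2q_j = 0.
By symmetry each firm produces the same amount; substituting q_j = q_i yields q_i = 88/6 = 44/3.
Total output Q = 88/3, so price P = 103 - 2·(88/3) = 133/3.

44.33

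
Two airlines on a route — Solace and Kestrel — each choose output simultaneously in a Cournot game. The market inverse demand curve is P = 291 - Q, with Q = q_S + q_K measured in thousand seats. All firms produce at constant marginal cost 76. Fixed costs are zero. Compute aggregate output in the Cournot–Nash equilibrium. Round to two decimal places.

A representative firm's profit is π_i = q_i(291 - Q) - 76q_i.
First-order condition (treating rivals' output as given): 215 - 2q_i - q_j = 0.
By symmetry each firm produces the same amount; substituting q_j = q_i yields q_i = 215/3.
Total output Q = 215/3 + 215/3 = 430/3.

143.33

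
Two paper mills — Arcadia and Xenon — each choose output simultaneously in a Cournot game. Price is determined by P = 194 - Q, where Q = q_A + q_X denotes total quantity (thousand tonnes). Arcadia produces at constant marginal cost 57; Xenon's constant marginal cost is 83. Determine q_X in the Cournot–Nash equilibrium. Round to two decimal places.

Arcadia's profit: π_A = (194 - Q)q_A - (57q_A). Setting ∂π_A/∂q_A = 0: 137 - 2q_A - (q_X) = 0.
Xenon's first-order condition: 111 - 2q_X - (q_A) = 0.
So q_A = (137 - q_X)/2 and q_X = (111 - q_A)/2.
Substituting one into the other gives q_A = 163/3 and q_X = 85/3.

28.33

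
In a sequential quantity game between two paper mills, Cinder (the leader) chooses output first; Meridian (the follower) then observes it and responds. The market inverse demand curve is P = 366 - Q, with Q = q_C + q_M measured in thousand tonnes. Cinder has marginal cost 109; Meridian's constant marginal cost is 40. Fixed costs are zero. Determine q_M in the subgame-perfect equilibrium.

116

The follower Meridian best-responds to any q_C: π_M = (366 - Q)q_M - 40q_M.
Setting the follower's marginal profit to zero, 326 - q_C - 2q_M = 0, i.e. q_M = (326 - q_C)/2.
Cinder substitutes q_M(q_C) into its own profit: π_C = q_C(366 - q_C - (326 - q_C)/2) - 109q_C = (203 - (1/2)q_C)q_C - 109q_C.
Leader FOC: 94 - q_C = 0, so q_C = 94.
Then q_M = (326 - 94)/2 = 116.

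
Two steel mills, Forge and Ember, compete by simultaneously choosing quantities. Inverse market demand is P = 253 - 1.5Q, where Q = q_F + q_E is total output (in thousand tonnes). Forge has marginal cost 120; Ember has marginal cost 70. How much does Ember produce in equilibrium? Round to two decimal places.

51.78

Forge's profit: π_F = (253 - 1.5Q)q_F - (120q_F). Setting ∂π_F/∂q_F = 0: 133 - 3q_F - (3/2)(q_E) = 0.
Ember's first-order condition: 183 - 3q_E - (3/2)(q_F) = 0.
So q_F = (133 - (3/2)q_E)/3 and q_E = (183 - (3/2)q_F)/3.
Substituting one into the other gives q_F = 166/9 and q_E = 466/9.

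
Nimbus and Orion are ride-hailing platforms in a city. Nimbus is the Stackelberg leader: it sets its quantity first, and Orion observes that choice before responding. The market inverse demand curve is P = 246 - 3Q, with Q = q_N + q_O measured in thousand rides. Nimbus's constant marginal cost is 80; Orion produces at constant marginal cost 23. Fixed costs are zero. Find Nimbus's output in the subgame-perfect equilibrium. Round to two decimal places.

18.17

Solve by backward induction. Given q_N, the follower Orion maximises π_O = (246 - 3q_N - 3q_O)q_O - 23q_O.
Follower FOC: 223 - 3q_N - 6q_O = 0, so q_O(q_N) = (223 - 3q_N)/6.
Nimbus substitutes q_O(q_N) into its own profit: π_N = q_N(246 - 3q_N - (223 - 3q_N)/2) - 80q_N = (269/2 - (3/2)q_N)q_N - 80q_N.
Leader FOC: 109/2 - 3q_N = 0, so q_N = 109/6.
Then q_O = (223 - 3·(109/6))/6 = 337/12.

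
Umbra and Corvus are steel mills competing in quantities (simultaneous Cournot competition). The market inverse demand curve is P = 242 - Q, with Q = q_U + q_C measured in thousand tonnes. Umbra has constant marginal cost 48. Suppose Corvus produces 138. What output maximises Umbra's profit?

28

With the rival's output fixed at 138, Umbra's profit is π_U = (242 - 138 - q_U)q_U - (48q_U) = (104 - q_U)q_U - (48q_U).
∂π_U/∂q_U = 56 - 2q_U = 0, so q_U = 28.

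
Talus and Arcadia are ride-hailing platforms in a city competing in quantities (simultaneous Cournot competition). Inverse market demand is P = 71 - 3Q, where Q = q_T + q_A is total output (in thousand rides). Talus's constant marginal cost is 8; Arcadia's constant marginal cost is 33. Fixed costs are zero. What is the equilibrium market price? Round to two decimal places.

37.33

Talus's profit: π_T = (71 - 3Q)q_T - (8q_T). Setting ∂π_T/∂q_T = 0: 63 - 6q_T - 3(q_A) = 0.
Arcadia's first-order condition: 38 - 6q_A - 3(q_T) = 0.
Best responses: q_T = (63 - 3q_A)/6, q_A = (38 - 3q_T)/6.
Solving the pair: q_T = 88/9, q_A = 13/9.
Total output Q = 101/9, so price P = 71 - 3·(101/9) = 112/3.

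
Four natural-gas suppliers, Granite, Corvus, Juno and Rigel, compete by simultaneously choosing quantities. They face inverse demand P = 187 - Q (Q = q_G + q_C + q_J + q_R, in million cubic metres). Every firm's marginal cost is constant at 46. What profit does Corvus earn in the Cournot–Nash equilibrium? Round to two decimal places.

795.24

A representative firm's profit is π_i = q_i(187 - Q) - 46q_i.
First-order condition (treating rivals' output as given): 141 - 2q_i - Σ_{j≠i} q_j = 0.
By symmetry each firm produces the same amount; substituting Σ_{j≠i} q_j = 3q_i yields q_i = 141/5.
Price P = 187 - 564/5 = 371/5.
Corvus's profit: (371/5 - 46)·(141/5) = 795.2400.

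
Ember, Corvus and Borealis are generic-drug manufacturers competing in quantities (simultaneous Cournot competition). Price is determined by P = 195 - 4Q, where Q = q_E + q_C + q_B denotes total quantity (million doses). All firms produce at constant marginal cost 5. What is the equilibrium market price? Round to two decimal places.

Each firm earns π_i = (195 - 4Q)q_i - 5q_i.
Setting ∂π_i/∂q_i = 0 with rivals' quantities fixed: 190 - 8q_i - 4·Σ_{j≠i} q_j = 0.
By symmetry each firm produces the same amount; substituting Σ_{j≠i} q_j = 2q_i yields q_i = 190/16 = 95/8.
Total output Q = 285/8, so price P = 195 - 4·(285/8) = 105/2.

52.50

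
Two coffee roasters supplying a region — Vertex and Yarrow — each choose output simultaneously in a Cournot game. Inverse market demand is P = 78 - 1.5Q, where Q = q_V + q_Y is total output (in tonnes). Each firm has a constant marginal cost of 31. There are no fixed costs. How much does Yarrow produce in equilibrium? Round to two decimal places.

A representative firm's profit is π_i = q_i(78 - 1.5Q) - 31q_i.
Setting ∂π_i/∂q_i = 0 with rivals' quantities fixed: 47 - 3q_i - (3/2)q_j = 0.
With identical firms every q_j equals q_i, so q_j = q_i and 47 = (9/2)q_i, giving q_i = 94/9.

10.44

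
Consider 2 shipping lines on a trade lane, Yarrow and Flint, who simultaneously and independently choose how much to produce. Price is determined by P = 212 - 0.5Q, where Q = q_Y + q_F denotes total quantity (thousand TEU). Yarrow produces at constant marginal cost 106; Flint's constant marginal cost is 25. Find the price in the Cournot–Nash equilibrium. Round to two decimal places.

Yarrow's profit: π_Y = (212 - 0.5Q)q_Y - (106q_Y). Setting ∂π_Y/∂q_Y = 0: 106 - q_Y - (1/2)(q_F) = 0.
Flint's first-order condition: 187 - q_F - (1/2)(q_Y) = 0.
Best responses: q_Y = (106 - (1/2)q_F), q_F = (187 - (1/2)q_Y).
Substituting one into the other gives q_Y = 50/3 and q_F = 536/3.
Total output Q = 586/3, so price P = 212 - (1/2)·(586/3) = 343/3.

114.33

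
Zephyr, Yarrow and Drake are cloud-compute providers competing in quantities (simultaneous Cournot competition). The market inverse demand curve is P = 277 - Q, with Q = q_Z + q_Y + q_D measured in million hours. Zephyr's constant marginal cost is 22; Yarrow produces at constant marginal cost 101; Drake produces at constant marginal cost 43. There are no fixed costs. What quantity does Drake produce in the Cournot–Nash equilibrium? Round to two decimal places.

Zephyr's profit: π_Z = (277 - Q)q_Z - (22q_Z). Setting ∂π_Z/∂q_Z = 0: 255 - 2q_Z - (q_Y + q_D) = 0.
Yarrow's profit: π_Y = (277 - Q)q_Y - (101q_Y). Setting ∂π_Y/∂q_Y = 0: 176 - 2q_Y - (q_Z + q_D) = 0.
Drake's first-order condition: 234 - 2q_D - (q_Z + q_Y) = 0.
Summing all 3 equations gives 665 − 4Q = 0, hence Q = 665/4.
Back-substituting: q_Z = (255 − 665/4) = 355/4, q_Y = (176 − 665/4) = 39/4, q_D = (234 − 665/4) = 271/4.

67.75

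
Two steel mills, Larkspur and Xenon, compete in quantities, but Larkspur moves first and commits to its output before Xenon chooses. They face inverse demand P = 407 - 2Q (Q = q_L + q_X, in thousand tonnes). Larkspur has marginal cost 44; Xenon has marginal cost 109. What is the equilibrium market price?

The follower Xenon best-responds to any q_L: π_X = (407 - 2Q)q_X - 109q_X.
Setting the follower's marginal profit to zero, 298 - 2q_L - 4q_X = 0, i.e. q_X = (298 - 2q_L)/4.
The leader anticipates this reaction. Substituting into P = 407 - 2Q gives P = 258 - q_L, so π_L = (258 - q_L)q_L - 44q_L.
The leader's first-order condition 214 - 2q_L = 0 yields q_L = 107.
Then q_X = (298 - 2·107)/4 = 21.
Total output Q = 128, so price P = 407 - 2·128 = 151.

151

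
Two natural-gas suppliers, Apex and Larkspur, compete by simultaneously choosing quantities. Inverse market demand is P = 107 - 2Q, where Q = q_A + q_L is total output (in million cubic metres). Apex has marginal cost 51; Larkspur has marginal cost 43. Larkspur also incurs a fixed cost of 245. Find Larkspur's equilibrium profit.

43

Apex's profit: π_A = (107 - 2Q)q_A - (51q_A). Setting ∂π_A/∂q_A = 0: 56 - 4q_A - 2(q_L) = 0.
Larkspur's profit: π_L = (107 - 2Q)q_L - (43q_L). Setting ∂π_L/∂q_L = 0: 64 - 4q_L - 2(q_A) = 0.
Best responses: q_A = (56 - 2q_L)/4, q_L = (64 - 2q_A)/4.
Solving the pair: q_A = 8, q_L = 12.
Price P = 107 - 2·20 = 67.
Larkspur's profit: (67 - 43)·12 - 245 = 43.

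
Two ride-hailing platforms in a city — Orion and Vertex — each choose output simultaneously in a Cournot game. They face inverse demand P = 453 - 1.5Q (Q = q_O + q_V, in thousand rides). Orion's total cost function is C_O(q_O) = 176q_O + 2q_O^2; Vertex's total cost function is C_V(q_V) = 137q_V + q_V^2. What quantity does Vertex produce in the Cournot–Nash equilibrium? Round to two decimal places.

Orion's profit: π_O = (453 - 1.5Q)q_O - (176q_O + 2q_O²). Setting ∂π_O/∂q_O = 0: 277 - 7q_O - (3/2)(q_V) = 0.
Vertex's profit: π_V = (453 - 1.5Q)q_V - (137q_V + q_V²). Setting ∂π_V/∂q_V = 0: 316 - 5q_V - (3/2)(q_O) = 0.
So q_O = (277 - (3/2)q_V)/7 and q_V = (316 - (3/2)q_O)/5.
Solving the pair: q_O = 27.8168, q_V = 54.8550.

54.85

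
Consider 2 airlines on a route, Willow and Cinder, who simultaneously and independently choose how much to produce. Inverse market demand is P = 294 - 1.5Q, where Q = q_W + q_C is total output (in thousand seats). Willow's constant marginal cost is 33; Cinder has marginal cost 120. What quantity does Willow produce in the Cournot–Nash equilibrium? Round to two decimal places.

77.33

Willow's profit: π_W = (294 - 1.5Q)q_W - (33q_W). Setting ∂π_W/∂q_W = 0: 261 - 3q_W - (3/2)(q_C) = 0.
Cinder's first-order condition: 174 - 3q_C - (3/2)(q_W) = 0.
So q_W = (261 - (3/2)q_C)/3 and q_C = (174 - (3/2)q_W)/3.
Substituting one into the other gives q_W = 232/3 and q_C = 58/3.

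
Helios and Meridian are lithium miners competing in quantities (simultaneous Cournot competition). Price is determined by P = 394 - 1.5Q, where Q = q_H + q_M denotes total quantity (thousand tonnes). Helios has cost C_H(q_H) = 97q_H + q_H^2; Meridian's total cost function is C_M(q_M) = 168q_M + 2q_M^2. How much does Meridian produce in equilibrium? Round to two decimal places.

Helios's profit: π_H = (394 - 1.5Q)q_H - (97q_H + q_H²). Setting ∂π_H/∂q_H = 0: 297 - 5q_H - (3/2)(q_M) = 0.
Meridian's first-order condition: 226 - 7q_M - (3/2)(q_H) = 0.
Rearranging gives the reaction functions q_H = (297 - (3/2)q_M)/5 and q_M = (226 - (3/2)q_H)/7.
Solving the pair: q_H = 53.1298, q_M = 20.9008.

20.90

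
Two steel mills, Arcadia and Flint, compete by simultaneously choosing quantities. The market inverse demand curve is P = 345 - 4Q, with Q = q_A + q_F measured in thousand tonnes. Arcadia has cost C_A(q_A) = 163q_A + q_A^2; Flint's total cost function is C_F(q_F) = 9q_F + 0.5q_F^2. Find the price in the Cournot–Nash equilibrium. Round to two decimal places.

Arcadia's profit: π_A = (345 - 4Q)q_A - (163q_A + q_A²). Setting ∂π_A/∂q_A = 0: 182 - 10q_A - 4(q_F) = 0.
Flint's profit: π_F = (345 - 4Q)q_F - (9q_F + (1/2)q_F²). Setting ∂π_F/∂q_F = 0: 336 - 9q_F - 4(q_A) = 0.
Best responses: q_A = (182 - 4q_F)/10, q_F = (336 - 4q_A)/9.
Substituting one into the other gives q_A = 147/37 and q_F = 1316/37.
Total output Q = 1463/37, so price P = 345 - 4·(1463/37) = 186.8378.

186.84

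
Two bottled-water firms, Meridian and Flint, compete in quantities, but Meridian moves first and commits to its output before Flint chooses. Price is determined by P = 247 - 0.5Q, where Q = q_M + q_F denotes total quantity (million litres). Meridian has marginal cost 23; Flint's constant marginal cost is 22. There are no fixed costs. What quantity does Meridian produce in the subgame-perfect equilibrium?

223

Solve by backward induction. Given q_M, the follower Flint maximises π_F = (247 - (1/2)q_M - (1/2)q_F)q_F - 22q_F.
∂π_F/∂q_F = 225 - (1/2)q_M - q_F = 0 gives the reaction function q_F = (225 - (1/2)q_M).
Meridian substitutes q_F(q_M) into its own profit: π_M = q_M(247 - (1/2)q_M - (225 - (1/2)q_M)/2) - 23q_M = (269/2 - (1/4)q_M)q_M - 23q_M.
Maximising: ∂π_M/∂q_M = 223/2 - (1/2)q_M = 0, giving q_M = 223.
Then q_F = (225 - (1/2)·223) = 227/2.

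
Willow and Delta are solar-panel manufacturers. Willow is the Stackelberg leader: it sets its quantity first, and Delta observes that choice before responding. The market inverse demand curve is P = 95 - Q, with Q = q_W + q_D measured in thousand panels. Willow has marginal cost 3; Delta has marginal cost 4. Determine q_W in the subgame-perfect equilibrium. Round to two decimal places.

The follower Delta best-responds to any q_W: π_D = (95 - Q)q_D - 4q_D.
Follower FOC: 91 - q_W - 2q_D = 0, so q_D(q_W) = (91 - q_W)/2.
Willow substitutes q_D(q_W) into its own profit: π_W = q_W(95 - q_W - (91 - q_W)/2) - 3q_W = (99/2 - (1/2)q_W)q_W - 3q_W.
Maximising: ∂π_W/∂q_W = 93/2 - q_W = 0, giving q_W = 93/2.
Then q_D = (91 - 93/2)/2 = 89/4.

46.50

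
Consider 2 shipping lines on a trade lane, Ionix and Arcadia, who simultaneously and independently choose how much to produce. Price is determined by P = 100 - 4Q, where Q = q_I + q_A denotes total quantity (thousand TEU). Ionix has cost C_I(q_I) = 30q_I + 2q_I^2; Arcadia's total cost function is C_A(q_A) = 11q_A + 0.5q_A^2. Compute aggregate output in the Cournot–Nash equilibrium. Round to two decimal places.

11.54

Ionix's profit: π_I = (100 - 4Q)q_I - (30q_I + 2q_I²). Setting ∂π_I/∂q_I = 0: 70 - 12q_I - 4(q_A) = 0.
Arcadia's profit: π_A = (100 - 4Q)q_A - (11q_A + (1/2)q_A²). Setting ∂π_A/∂q_A = 0: 89 - 9q_A - 4(q_I) = 0.
So q_I = (70 - 4q_A)/12 and q_A = (89 - 4q_I)/9.
Solving the pair: q_I = 137/46, q_A = 197/23.
Total output Q = 137/46 + 197/23 = 531/46.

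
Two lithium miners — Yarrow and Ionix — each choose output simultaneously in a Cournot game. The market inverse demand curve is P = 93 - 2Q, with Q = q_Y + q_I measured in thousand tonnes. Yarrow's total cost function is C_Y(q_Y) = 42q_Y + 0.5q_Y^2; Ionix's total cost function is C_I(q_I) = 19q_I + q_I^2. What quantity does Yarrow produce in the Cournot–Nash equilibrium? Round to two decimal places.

Yarrow's profit: π_Y = (93 - 2Q)q_Y - (42q_Y + (1/2)q_Y²). Setting ∂π_Y/∂q_Y = 0: 51 - 5q_Y - 2(q_I) = 0.
Ionix's profit: π_I = (93 - 2Q)q_I - (19q_I + q_I²). Setting ∂π_I/∂q_I = 0: 74 - 6q_I - 2(q_Y) = 0.
Rearranging gives the reaction functions q_Y = (51 - 2q_I)/5 and q_I = (74 - 2q_Y)/6.
Solving the pair: q_Y = 79/13, q_I = 134/13.

6.08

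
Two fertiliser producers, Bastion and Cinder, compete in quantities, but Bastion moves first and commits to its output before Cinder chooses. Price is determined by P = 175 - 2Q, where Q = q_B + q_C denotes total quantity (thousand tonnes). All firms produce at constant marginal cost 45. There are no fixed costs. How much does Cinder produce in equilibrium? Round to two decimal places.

16.25

The follower Cinder best-responds to any q_B: π_C = (175 - 2Q)q_C - 45q_C.
∂π_C/∂q_C = 130 - 2q_B - 4q_C = 0 gives the reaction function q_C = (130 - 2q_B)/4.
The leader anticipates this reaction. Substituting into P = 175 - 2Q gives P = 110 - q_B, so π_B = (110 - q_B)q_B - 45q_B.
Leader FOC: 65 - 2q_B = 0, so q_B = 65/2.
Then q_C = (130 - 2·(65/2))/4 = 65/4.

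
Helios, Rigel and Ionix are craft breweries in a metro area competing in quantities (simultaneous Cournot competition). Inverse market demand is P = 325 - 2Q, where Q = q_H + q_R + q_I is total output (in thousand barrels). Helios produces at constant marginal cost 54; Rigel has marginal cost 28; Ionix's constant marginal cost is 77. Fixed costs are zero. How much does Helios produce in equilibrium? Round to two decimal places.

Helios's profit: π_H = (325 - 2Q)q_H - (54q_H). Setting ∂π_H/∂q_H = 0: 271 - 4q_H - 2(q_R + q_I) = 0.
Rigel's first-order condition: 297 - 4q_R - 2(q_H + q_I) = 0.
Ionix's profit: π_I = (325 - 2Q)q_I - (77q_I). Setting ∂π_I/∂q_I = 0: 248 - 4q_I - 2(q_H + q_R) = 0.
Adding the 3 conditions: 816 − 4Q − 4Q = 0, i.e. Q = 102.
Back-substituting: q_H = (271 − 204)/2 = 67/2, q_R = (297 − 204)/2 = 93/2, q_I = (248 − 204)/2 = 22.

33.50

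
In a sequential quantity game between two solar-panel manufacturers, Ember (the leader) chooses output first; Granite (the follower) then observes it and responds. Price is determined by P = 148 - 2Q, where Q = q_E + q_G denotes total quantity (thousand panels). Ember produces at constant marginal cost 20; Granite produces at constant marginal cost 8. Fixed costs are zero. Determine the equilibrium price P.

Solve by backward induction. Given q_E, the follower Granite maximises π_G = (148 - 2q_E - 2q_G)q_G - 8q_G.
Setting the follower's marginal profit to zero, 140 - 2q_E - 4q_G = 0, i.e. q_G = (140 - 2q_E)/4.
The leader anticipates this reaction. Substituting into P = 148 - 2Q gives P = 78 - q_E, so π_E = (78 - q_E)q_E - 20q_E.
Leader FOC: 58 - 2q_E = 0, so q_E = 29.
Then q_G = (140 - 2·29)/4 = 41/2.
Total output Q = 99/2, so price P = 148 - 2·(99/2) = 49.

49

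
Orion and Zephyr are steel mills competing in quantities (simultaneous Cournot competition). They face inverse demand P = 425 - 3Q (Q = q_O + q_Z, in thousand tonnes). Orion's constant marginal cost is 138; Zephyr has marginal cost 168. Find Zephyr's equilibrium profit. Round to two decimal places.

1908.48

Orion's profit: π_O = (425 - 3Q)q_O - (138q_O). Setting ∂π_O/∂q_O = 0: 287 - 6q_O - 3(q_Z) = 0.
Zephyr's first-order condition: 257 - 6q_Z - 3(q_O) = 0.
So q_O = (287 - 3q_Z)/6 and q_Z = (257 - 3q_O)/6.
Substituting one into the other gives q_O = 317/9 and q_Z = 227/9.
Price P = 425 - 3·(544/9) = 731/3.
Zephyr's profit: (731/3 - 168)·(227/9) = 1908.4815.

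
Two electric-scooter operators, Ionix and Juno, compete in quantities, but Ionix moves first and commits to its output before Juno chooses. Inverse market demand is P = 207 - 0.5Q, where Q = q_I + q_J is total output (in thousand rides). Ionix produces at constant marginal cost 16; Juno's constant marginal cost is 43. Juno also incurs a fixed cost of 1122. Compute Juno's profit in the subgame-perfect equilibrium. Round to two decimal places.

390.50

The follower Juno best-responds to any q_I: π_J = (207 - 0.5Q)q_J - 43q_J.
Follower FOC: 164 - (1/2)q_I - q_J = 0, so q_J(q_I) = (164 - (1/2)q_I).
Ionix substitutes q_J(q_I) into its own profit: π_I = q_I(207 - (1/2)q_I - (164 - (1/2)q_I)/2) - 16q_I = (125 - (1/4)q_I)q_I - 16q_I.
Maximising: ∂π_I/∂q_I = 109 - (1/2)q_I = 0, giving q_I = 218.
Then q_J = (164 - (1/2)·218) = 55.
Price P = 207 - (1/2)·273 = 141/2.
Juno's profit: (141/2 - 43)·55 - 1122 = 781/2.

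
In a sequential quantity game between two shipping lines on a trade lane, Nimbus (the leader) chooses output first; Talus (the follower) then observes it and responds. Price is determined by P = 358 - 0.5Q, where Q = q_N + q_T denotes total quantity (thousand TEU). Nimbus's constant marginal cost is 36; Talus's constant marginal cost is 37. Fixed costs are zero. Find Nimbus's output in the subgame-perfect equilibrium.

Solve by backward induction. Given q_N, the follower Talus maximises π_T = (358 - (1/2)q_N - (1/2)q_T)q_T - 37q_T.
∂π_T/∂q_T = 321 - (1/2)q_N - q_T = 0 gives the reaction function q_T = (321 - (1/2)q_N).
Nimbus substitutes q_T(q_N) into its own profit: π_N = q_N(358 - (1/2)q_N - (321 - (1/2)q_N)/2) - 36q_N = (395/2 - (1/4)q_N)q_N - 36q_N.
Maximising: ∂π_N/∂q_N = 323/2 - (1/2)q_N = 0, giving q_N = 323.
Then q_T = (321 - (1/2)·323) = 319/2.

323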